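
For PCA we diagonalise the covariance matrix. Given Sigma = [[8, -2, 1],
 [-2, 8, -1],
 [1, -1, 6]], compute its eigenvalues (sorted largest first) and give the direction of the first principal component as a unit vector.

Step 1 — characteristic polynomial p(λ) = det(λI - Sigma) = λ³ - tr·λ² + c_1·λ - det, where tr = trace, c_1 = sum of the principal 2×2 minors, det = det(Sigma):
  tr = 8 + 8 + 6 = 22,
  c_1 = (8·8 - (-2)²) + (8·6 - (1)²) + (8·6 - (-1)²) = 60 + 47 + 47 = 154,
  det = 8·(8·6 - (-1)²) - (-2)·((-2)·6 - (-1)·(1)) + (1)·((-2)·(-1) - 8·(1)) = 8·(47) - (-2)·(-11) + (1)·(-6) = 348.
  So p(λ) = λ³ - 22λ² + 154λ - 348.
Step 2 — look for an integer root (rational root theorem: any rational root is an integer divisor of 348). Testing λ = 6:
  p(6) = 216 - 792 + 924 - 348 = 0  ✓
  Dividing out (λ - 6): p(λ) = (λ - 6)(λ² - 16λ + 58).
Step 3 — remaining eigenvalues from the quadratic λ² - 16λ + 58 = 0:
  Δ = 16² - 4·58 = 256 - 232 = 24,  λ = (16 ± √24)/2 = (16 ± 4.899)/2 ≈ 10.4495 or 5.5505.
  Sorted: λ_1 = 10.4495,  λ_2 = 6,  λ_3 = 5.5505  (check: sum = 22 = tr ✓).

Step 4 — unit eigenvector for λ_1 ≈ 10.4495: v spans the null space of (Sigma - λ_1 I), whose rows are
  r_1 = (-2.4495, -2, 1),  r_2 = (-2, -2.4495, -1),  r_3 = (1, -1, -4.4495).
  v is orthogonal to every row, so take v ∝ r_1 × r_2 = ((-2)·(-1) - (1)·(-2.4495), (1)·(-2) - (-2.4495)·(-1), (-2.4495)·(-2.4495) - (-2)·(-2)) ≈ (4.4495, -4.4495, 2).
  Let u = (4.4495, -4.4495, 2).
  ||u|| = √((4.4495)² + (-4.4495)² + (2)²) = √(43.5959) ≈ 6.6027,  v_1 = u/||u|| ≈ (0.6739, -0.6739, 0.3029) (||v_1|| = 1).

λ_1 = 10.4495,  λ_2 = 6,  λ_3 = 5.5505;  v_1 ≈ (0.6739, -0.6739, 0.3029)


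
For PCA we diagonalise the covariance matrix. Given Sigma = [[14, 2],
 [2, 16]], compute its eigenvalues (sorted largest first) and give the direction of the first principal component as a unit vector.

Step 1 — characteristic polynomial of 2×2 Sigma:
  det(Sigma - λI) = λ² - trace · λ + det = 0.
  trace = 14 + 16 = 30, det = 14·16 - (2)² = 220.
Step 2 — discriminant:
  Δ = trace² - 4·det = 900 - 880 = 20.
Step 3 — eigenvalues:
  λ = (trace ± √Δ)/2 = (30 ± 4.4721)/2,
  λ_1 = 17.2361,  λ_2 = 12.7639.

Step 4 — unit eigenvector for λ_1: solve (Sigma - λ_1 I)v = 0. First row:
  (14 - 17.2361)·v_x + (2)·v_y = 0, i.e. (-3.2361)·v_x + (2)·v_y = 0,
  so v ∝ (b, λ_1 - a) = (2, 3.2361) = u.
  ||u|| = √((2)² + (3.2361)²) = √(14.4721) ≈ 3.8042,
  v_1 = u/||u|| ≈ (0.5257, 0.8507) (||v_1|| = 1).

λ_1 = 17.2361,  λ_2 = 12.7639;  v_1 ≈ (0.5257, 0.8507)


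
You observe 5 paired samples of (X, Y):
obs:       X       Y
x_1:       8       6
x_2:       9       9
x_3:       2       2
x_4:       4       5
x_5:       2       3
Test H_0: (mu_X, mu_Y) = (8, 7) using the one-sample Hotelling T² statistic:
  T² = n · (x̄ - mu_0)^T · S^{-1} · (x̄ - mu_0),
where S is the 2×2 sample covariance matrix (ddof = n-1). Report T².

Step 1 — sample mean vector:
  mean(X) = (8 + 9 + 2 + 4 + 2) / 5 = 25/5 = 5
  mean(Y) = (6 + 9 + 2 + 5 + 3) / 5 = 25/5 = 5
  x̄ = (5, 5),  deviation x̄ - mu_0 = (5, 5) - (8, 7) = (-3, -2).

Step 2 — sample covariance matrix, S[i,j] = (1/(n-1)) · Σ_k (x_{k,i} - mean_i) · (x_{k,j} - mean_j), divisor n-1 = 4:
  S[X,X] = ((3)·(3) + (4)·(4) + (-3)·(-3) + (-1)·(-1) + (-3)·(-3)) / 4 = 44/4 = 11
  S[X,Y] = ((3)·(1) + (4)·(4) + (-3)·(-3) + (-1)·(0) + (-3)·(-2)) / 4 = 34/4 = 8.5
  S[Y,Y] = ((1)·(1) + (4)·(4) + (-3)·(-3) + (0)·(0) + (-2)·(-2)) / 4 = 30/4 = 7.5
  S = [[11, 8.5],
 [8.5, 7.5]].

Step 3 — invert S. det(S) = 11·7.5 - (8.5)² = 10.25.
  S^{-1} = (1/det) · [[d, -b], [-b, a]] = [[0.7317, -0.8293],
 [-0.8293, 1.0732]].

Step 4 — quadratic form (x̄ - mu_0)^T · S^{-1} · (x̄ - mu_0):
  S^{-1} · (x̄ - mu_0) = (-0.5366, 0.3415),
  (x̄ - mu_0)^T · [...] = (-3)·(-0.5366) + (-2)·(0.3415) = 0.9268.

Step 5 — scale by n: T² = 5 · 0.9268 = 4.6341.

T² ≈ 4.6341


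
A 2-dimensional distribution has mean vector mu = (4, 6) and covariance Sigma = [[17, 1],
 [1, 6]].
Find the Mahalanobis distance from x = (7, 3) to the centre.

Step 1 — centre the observation: (x - mu) = (3, -3).

Step 2 — invert Sigma. det(Sigma) = 17·6 - (1)² = 101.
  Sigma^{-1} = (1/det) · [[d, -b], [-b, a]] = [[0.0594, -0.0099],
 [-0.0099, 0.1683]].

Step 3 — form the quadratic (x - mu)^T · Sigma^{-1} · (x - mu):
  Sigma^{-1} · (x - mu) = (0.2079, -0.5347).
  (x - mu)^T · [Sigma^{-1} · (x - mu)] = (3)·(0.2079) + (-3)·(-0.5347) = 2.2277.

Step 4 — take square root: d = √(2.2277) ≈ 1.4926.

d(x, mu) = √(2.2277) ≈ 1.4926


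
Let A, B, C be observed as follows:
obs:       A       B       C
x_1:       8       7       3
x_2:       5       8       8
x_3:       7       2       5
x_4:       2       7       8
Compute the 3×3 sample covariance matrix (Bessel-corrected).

Step 1 — column means:
  mean(A) = (8 + 5 + 7 + 2) / 4 = 22/4 = 5.5
  mean(B) = (7 + 8 + 2 + 7) / 4 = 24/4 = 6
  mean(C) = (3 + 8 + 5 + 8) / 4 = 24/4 = 6

Step 2 — sample covariance S[i,j] = (1/(n-1)) · Σ_k (x_{k,i} - mean_i) · (x_{k,j} - mean_j), with n-1 = 3.
  S[A,A] = ((2.5)·(2.5) + (-0.5)·(-0.5) + (1.5)·(1.5) + (-3.5)·(-3.5)) / 3 = 21/3 = 7
  S[A,B] = ((2.5)·(1) + (-0.5)·(2) + (1.5)·(-4) + (-3.5)·(1)) / 3 = -8/3 = -2.6667
  S[A,C] = ((2.5)·(-3) + (-0.5)·(2) + (1.5)·(-1) + (-3.5)·(2)) / 3 = -17/3 = -5.6667
  S[B,B] = ((1)·(1) + (2)·(2) + (-4)·(-4) + (1)·(1)) / 3 = 22/3 = 7.3333
  S[B,C] = ((1)·(-3) + (2)·(2) + (-4)·(-1) + (1)·(2)) / 3 = 7/3 = 2.3333
  S[C,C] = ((-3)·(-3) + (2)·(2) + (-1)·(-1) + (2)·(2)) / 3 = 18/3 = 6

S is symmetric (S[j,i] = S[i,j]). Assembling:

S = [[7, -2.6667, -5.6667],
 [-2.6667, 7.3333, 2.3333],
 [-5.6667, 2.3333, 6]]


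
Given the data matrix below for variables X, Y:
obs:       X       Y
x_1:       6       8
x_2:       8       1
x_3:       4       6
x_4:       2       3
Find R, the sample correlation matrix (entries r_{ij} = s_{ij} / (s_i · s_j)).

Step 1 — column means:
  mean(X) = (6 + 8 + 4 + 2) / 4 = 20/4 = 5
  mean(Y) = (8 + 1 + 6 + 3) / 4 = 18/4 = 4.5

Step 2 — sample variances and covariances s[i,j] = (1/(n-1)) · Σ_k (x_{k,i} - mean_i) · (x_{k,j} - mean_j), with n-1 = 3:
  s[X,X] = ((1)·(1) + (3)·(3) + (-1)·(-1) + (-3)·(-3)) / 3 = 20/3 = 6.6667
  s[X,Y] = ((1)·(3.5) + (3)·(-3.5) + (-1)·(1.5) + (-3)·(-1.5)) / 3 = -4/3 = -1.3333
  s[Y,Y] = ((3.5)·(3.5) + (-3.5)·(-3.5) + (1.5)·(1.5) + (-1.5)·(-1.5)) / 3 = 29/3 = 9.6667
  Sample standard deviations s_i = √(s[i,i]):
  s(X) = √(6.6667) = 2.582
  s(Y) = √(9.6667) = 3.1091

Step 3 — r_{ij} = s_{ij} / (s_i · s_j):
  r[X,X] = 1 (diagonal).
  r[X,Y] = -1.3333 / (2.582 · 3.1091) = -1.3333 / 8.0277 = -0.1661
  r[Y,Y] = 1 (diagonal).

R is symmetric with unit diagonal. Assembling:

R = [[1, -0.1661],
 [-0.1661, 1]]


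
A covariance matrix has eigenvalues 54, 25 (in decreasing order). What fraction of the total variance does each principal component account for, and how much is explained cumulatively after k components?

Step 1 — total variance = trace(Sigma) = Σ λ_i = 54 + 25 = 79.

Step 2 — fraction explained by component i = λ_i / Σ λ:
  PC1: 54/79 = 0.6835
  PC2: 25/79 = 0.3165

Step 3 — cumulative fraction after k components = (λ_1 + ... + λ_k) / Σ λ:
  k = 1: 54/79 = 0.6835
  k = 2: (54 + 25)/79 = 79/79 = 1

Summary (fraction, with percent):

explained: PC1 0.6835 (68.35%), PC2 0.3165 (31.65%);  cumulative: 0.6835, 1


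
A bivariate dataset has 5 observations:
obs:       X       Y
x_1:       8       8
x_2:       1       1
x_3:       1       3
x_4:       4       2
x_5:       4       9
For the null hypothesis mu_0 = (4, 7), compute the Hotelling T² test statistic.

Step 1 — sample mean vector:
  mean(X) = (8 + 1 + 1 + 4 + 4) / 5 = 18/5 = 3.6
  mean(Y) = (8 + 1 + 3 + 2 + 9) / 5 = 23/5 = 4.6
  x̄ = (3.6, 4.6),  deviation x̄ - mu_0 = (3.6, 4.6) - (4, 7) = (-0.4, -2.4).

Step 2 — sample covariance matrix, S[i,j] = (1/(n-1)) · Σ_k (x_{k,i} - mean_i) · (x_{k,j} - mean_j), divisor n-1 = 4:
  S[X,X] = ((4.4)·(4.4) + (-2.6)·(-2.6) + (-2.6)·(-2.6) + (0.4)·(0.4) + (0.4)·(0.4)) / 4 = 33.2/4 = 8.3
  S[X,Y] = ((4.4)·(3.4) + (-2.6)·(-3.6) + (-2.6)·(-1.6) + (0.4)·(-2.6) + (0.4)·(4.4)) / 4 = 29.2/4 = 7.3
  S[Y,Y] = ((3.4)·(3.4) + (-3.6)·(-3.6) + (-1.6)·(-1.6) + (-2.6)·(-2.6) + (4.4)·(4.4)) / 4 = 53.2/4 = 13.3
  S = [[8.3, 7.3],
 [7.3, 13.3]].

Step 3 — invert S. det(S) = 8.3·13.3 - (7.3)² = 57.1.
  S^{-1} = (1/det) · [[d, -b], [-b, a]] = [[0.2329, -0.1278],
 [-0.1278, 0.1454]].

Step 4 — quadratic form (x̄ - mu_0)^T · S^{-1} · (x̄ - mu_0):
  S^{-1} · (x̄ - mu_0) = (0.2137, -0.2977),
  (x̄ - mu_0)^T · [...] = (-0.4)·(0.2137) + (-2.4)·(-0.2977) = 0.6291.

Step 5 — scale by n: T² = 5 · 0.6291 = 3.1454.

T² ≈ 3.1454


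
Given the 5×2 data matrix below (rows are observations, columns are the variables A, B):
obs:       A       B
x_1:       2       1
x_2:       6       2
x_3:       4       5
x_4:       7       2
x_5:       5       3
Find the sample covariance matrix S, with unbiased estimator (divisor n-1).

Step 1 — column means:
  mean(A) = (2 + 6 + 4 + 7 + 5) / 5 = 24/5 = 4.8
  mean(B) = (1 + 2 + 5 + 2 + 3) / 5 = 13/5 = 2.6

Step 2 — sample covariance S[i,j] = (1/(n-1)) · Σ_k (x_{k,i} - mean_i) · (x_{k,j} - mean_j), with n-1 = 4.
  S[A,A] = ((-2.8)·(-2.8) + (1.2)·(1.2) + (-0.8)·(-0.8) + (2.2)·(2.2) + (0.2)·(0.2)) / 4 = 14.8/4 = 3.7
  S[A,B] = ((-2.8)·(-1.6) + (1.2)·(-0.6) + (-0.8)·(2.4) + (2.2)·(-0.6) + (0.2)·(0.4)) / 4 = 0.6/4 = 0.15
  S[B,B] = ((-1.6)·(-1.6) + (-0.6)·(-0.6) + (2.4)·(2.4) + (-0.6)·(-0.6) + (0.4)·(0.4)) / 4 = 9.2/4 = 2.3

S is symmetric (S[j,i] = S[i,j]). Assembling:

S = [[3.7, 0.15],
 [0.15, 2.3]]


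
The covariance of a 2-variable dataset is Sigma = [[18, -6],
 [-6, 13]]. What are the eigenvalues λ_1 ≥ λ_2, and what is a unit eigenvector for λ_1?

Step 1 — characteristic polynomial of 2×2 Sigma:
  det(Sigma - λI) = λ² - trace · λ + det = 0.
  trace = 18 + 13 = 31, det = 18·13 - (-6)² = 198.
Step 2 — discriminant:
  Δ = trace² - 4·det = 961 - 792 = 169.
Step 3 — eigenvalues:
  λ = (trace ± √Δ)/2 = (31 ± 13)/2,
  λ_1 = 22,  λ_2 = 9.

Step 4 — unit eigenvector for λ_1: solve (Sigma - λ_1 I)v = 0. First row:
  (18 - 22)·v_x + (-6)·v_y = 0, i.e. (-4)·v_x + (-6)·v_y = 0,
  so v ∝ (b, λ_1 - a) = (-6, 4); multiply by -1 so the first entry is positive: u = (6, -4).
  ||u|| = √((6)² + (-4)²) = √(52) ≈ 7.2111,
  v_1 = u/||u|| ≈ (0.8321, -0.5547) (||v_1|| = 1).

λ_1 = 22,  λ_2 = 9;  v_1 ≈ (0.8321, -0.5547)


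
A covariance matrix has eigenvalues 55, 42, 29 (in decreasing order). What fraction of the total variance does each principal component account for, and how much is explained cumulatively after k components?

Step 1 — total variance = trace(Sigma) = Σ λ_i = 55 + 42 + 29 = 126.

Step 2 — fraction explained by component i = λ_i / Σ λ:
  PC1: 55/126 = 0.4365
  PC2: 42/126 = 0.3333
  PC3: 29/126 = 0.2302

Step 3 — cumulative fraction after k components = (λ_1 + ... + λ_k) / Σ λ:
  k = 1: 55/126 = 0.4365
  k = 2: (55 + 42)/126 = 97/126 = 0.7698
  k = 3: (55 + 42 + 29)/126 = 126/126 = 1

Summary (fraction, with percent):

explained: PC1 0.4365 (43.65%), PC2 0.3333 (33.33%), PC3 0.2302 (23.02%);  cumulative: 0.4365, 0.7698, 1


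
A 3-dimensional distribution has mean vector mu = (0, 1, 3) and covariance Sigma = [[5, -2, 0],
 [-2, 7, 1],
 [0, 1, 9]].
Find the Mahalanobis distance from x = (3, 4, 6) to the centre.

Step 1 — centre the observation: (x - mu) = (3, 3, 3).

Step 2 — invert Sigma (cofactor / det for 3×3, or solve directly):
  Sigma^{-1} = [[0.2263, 0.0657, -0.0073],
 [0.0657, 0.1642, -0.0182],
 [-0.0073, -0.0182, 0.1131]].

Step 3 — form the quadratic (x - mu)^T · Sigma^{-1} · (x - mu):
  Sigma^{-1} · (x - mu) = (0.854, 0.635, 0.2628).
  (x - mu)^T · [Sigma^{-1} · (x - mu)] = (3)·(0.854) + (3)·(0.635) + (3)·(0.2628) = 5.2555.

Step 4 — take square root: d = √(5.2555) ≈ 2.2925.

d(x, mu) = √(5.2555) ≈ 2.2925


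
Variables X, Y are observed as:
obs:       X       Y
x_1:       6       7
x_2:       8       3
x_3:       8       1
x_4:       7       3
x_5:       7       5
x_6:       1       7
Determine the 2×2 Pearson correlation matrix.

Step 1 — column means:
  mean(X) = (6 + 8 + 8 + 7 + 7 + 1) / 6 = 37/6 = 6.1667
  mean(Y) = (7 + 3 + 1 + 3 + 5 + 7) / 6 = 26/6 = 4.3333

Step 2 — sample variances and covariances s[i,j] = (1/(n-1)) · Σ_k (x_{k,i} - mean_i) · (x_{k,j} - mean_j), with n-1 = 5:
  s[X,X] = ((-0.1667)·(-0.1667) + (1.8333)·(1.8333) + (1.8333)·(1.8333) + (0.8333)·(0.8333) + (0.8333)·(0.8333) + (-5.1667)·(-5.1667)) / 5 = 34.8333/5 = 6.9667
  s[X,Y] = ((-0.1667)·(2.6667) + (1.8333)·(-1.3333) + (1.8333)·(-3.3333) + (0.8333)·(-1.3333) + (0.8333)·(0.6667) + (-5.1667)·(2.6667)) / 5 = -23.3333/5 = -4.6667
  s[Y,Y] = ((2.6667)·(2.6667) + (-1.3333)·(-1.3333) + (-3.3333)·(-3.3333) + (-1.3333)·(-1.3333) + (0.6667)·(0.6667) + (2.6667)·(2.6667)) / 5 = 29.3333/5 = 5.8667
  Sample standard deviations s_i = √(s[i,i]):
  s(X) = √(6.9667) = 2.6394
  s(Y) = √(5.8667) = 2.4221

Step 3 — r_{ij} = s_{ij} / (s_i · s_j):
  r[X,X] = 1 (diagonal).
  r[X,Y] = -4.6667 / (2.6394 · 2.4221) = -4.6667 / 6.3931 = -0.73
  r[Y,Y] = 1 (diagonal).

R is symmetric with unit diagonal. Assembling:

R = [[1, -0.73],
 [-0.73, 1]]


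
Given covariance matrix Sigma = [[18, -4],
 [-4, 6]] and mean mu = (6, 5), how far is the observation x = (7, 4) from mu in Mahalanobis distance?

Step 1 — centre the observation: (x - mu) = (1, -1).

Step 2 — invert Sigma. det(Sigma) = 18·6 - (-4)² = 92.
  Sigma^{-1} = (1/det) · [[d, -b], [-b, a]] = [[0.0652, 0.0435],
 [0.0435, 0.1957]].

Step 3 — form the quadratic (x - mu)^T · Sigma^{-1} · (x - mu):
  Sigma^{-1} · (x - mu) = (0.0217, -0.1522).
  (x - mu)^T · [Sigma^{-1} · (x - mu)] = (1)·(0.0217) + (-1)·(-0.1522) = 0.1739.

Step 4 — take square root: d = √(0.1739) ≈ 0.417.

d(x, mu) = √(0.1739) ≈ 0.417


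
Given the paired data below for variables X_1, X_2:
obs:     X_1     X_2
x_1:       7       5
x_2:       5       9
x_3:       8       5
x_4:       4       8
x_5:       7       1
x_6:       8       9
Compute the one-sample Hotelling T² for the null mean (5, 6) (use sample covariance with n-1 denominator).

Step 1 — sample mean vector:
  mean(X_1) = (7 + 5 + 8 + 4 + 7 + 8) / 6 = 39/6 = 6.5
  mean(X_2) = (5 + 9 + 5 + 8 + 1 + 9) / 6 = 37/6 = 6.1667
  x̄ = (6.5, 6.1667),  deviation x̄ - mu_0 = (6.5, 6.1667) - (5, 6) = (1.5, 0.1667).

Step 2 — sample covariance matrix, S[i,j] = (1/(n-1)) · Σ_k (x_{k,i} - mean_i) · (x_{k,j} - mean_j), divisor n-1 = 5:
  S[X_1,X_1] = ((0.5)·(0.5) + (-1.5)·(-1.5) + (1.5)·(1.5) + (-2.5)·(-2.5) + (0.5)·(0.5) + (1.5)·(1.5)) / 5 = 13.5/5 = 2.7
  S[X_1,X_2] = ((0.5)·(-1.1667) + (-1.5)·(2.8333) + (1.5)·(-1.1667) + (-2.5)·(1.8333) + (0.5)·(-5.1667) + (1.5)·(2.8333)) / 5 = -9.5/5 = -1.9
  S[X_2,X_2] = ((-1.1667)·(-1.1667) + (2.8333)·(2.8333) + (-1.1667)·(-1.1667) + (1.8333)·(1.8333) + (-5.1667)·(-5.1667) + (2.8333)·(2.8333)) / 5 = 48.8333/5 = 9.7667
  S = [[2.7, -1.9],
 [-1.9, 9.7667]].

Step 3 — invert S. det(S) = 2.7·9.7667 - (-1.9)² = 22.76.
  S^{-1} = (1/det) · [[d, -b], [-b, a]] = [[0.4291, 0.0835],
 [0.0835, 0.1186]].

Step 4 — quadratic form (x̄ - mu_0)^T · S^{-1} · (x̄ - mu_0):
  S^{-1} · (x̄ - mu_0) = (0.6576, 0.145),
  (x̄ - mu_0)^T · [...] = (1.5)·(0.6576) + (0.1667)·(0.145) = 1.0105.

Step 5 — scale by n: T² = 6 · 1.0105 = 6.0633.

T² ≈ 6.0633


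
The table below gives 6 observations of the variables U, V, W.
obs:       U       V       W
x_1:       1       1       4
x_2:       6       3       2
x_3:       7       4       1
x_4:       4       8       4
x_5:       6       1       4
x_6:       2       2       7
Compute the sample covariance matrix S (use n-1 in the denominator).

Step 1 — column means:
  mean(U) = (1 + 6 + 7 + 4 + 6 + 2) / 6 = 26/6 = 4.3333
  mean(V) = (1 + 3 + 4 + 8 + 1 + 2) / 6 = 19/6 = 3.1667
  mean(W) = (4 + 2 + 1 + 4 + 4 + 7) / 6 = 22/6 = 3.6667

Step 2 — sample covariance S[i,j] = (1/(n-1)) · Σ_k (x_{k,i} - mean_i) · (x_{k,j} - mean_j), with n-1 = 5.
  S[U,U] = ((-3.3333)·(-3.3333) + (1.6667)·(1.6667) + (2.6667)·(2.6667) + (-0.3333)·(-0.3333) + (1.6667)·(1.6667) + (-2.3333)·(-2.3333)) / 5 = 29.3333/5 = 5.8667
  S[U,V] = ((-3.3333)·(-2.1667) + (1.6667)·(-0.1667) + (2.6667)·(0.8333) + (-0.3333)·(4.8333) + (1.6667)·(-2.1667) + (-2.3333)·(-1.1667)) / 5 = 6.6667/5 = 1.3333
  S[U,W] = ((-3.3333)·(0.3333) + (1.6667)·(-1.6667) + (2.6667)·(-2.6667) + (-0.3333)·(0.3333) + (1.6667)·(0.3333) + (-2.3333)·(3.3333)) / 5 = -18.3333/5 = -3.6667
  S[V,V] = ((-2.1667)·(-2.1667) + (-0.1667)·(-0.1667) + (0.8333)·(0.8333) + (4.8333)·(4.8333) + (-2.1667)·(-2.1667) + (-1.1667)·(-1.1667)) / 5 = 34.8333/5 = 6.9667
  S[V,W] = ((-2.1667)·(0.3333) + (-0.1667)·(-1.6667) + (0.8333)·(-2.6667) + (4.8333)·(0.3333) + (-2.1667)·(0.3333) + (-1.1667)·(3.3333)) / 5 = -5.6667/5 = -1.1333
  S[W,W] = ((0.3333)·(0.3333) + (-1.6667)·(-1.6667) + (-2.6667)·(-2.6667) + (0.3333)·(0.3333) + (0.3333)·(0.3333) + (3.3333)·(3.3333)) / 5 = 21.3333/5 = 4.2667

S is symmetric (S[j,i] = S[i,j]). Assembling:

S = [[5.8667, 1.3333, -3.6667],
 [1.3333, 6.9667, -1.1333],
 [-3.6667, -1.1333, 4.2667]]


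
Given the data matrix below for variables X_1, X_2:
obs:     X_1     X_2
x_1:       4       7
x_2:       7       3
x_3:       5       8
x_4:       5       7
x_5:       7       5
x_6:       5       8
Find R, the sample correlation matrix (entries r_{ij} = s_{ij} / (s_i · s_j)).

Step 1 — column means:
  mean(X_1) = (4 + 7 + 5 + 5 + 7 + 5) / 6 = 33/6 = 5.5
  mean(X_2) = (7 + 3 + 8 + 7 + 5 + 8) / 6 = 38/6 = 6.3333

Step 2 — sample variances and covariances s[i,j] = (1/(n-1)) · Σ_k (x_{k,i} - mean_i) · (x_{k,j} - mean_j), with n-1 = 5:
  s[X_1,X_1] = ((-1.5)·(-1.5) + (1.5)·(1.5) + (-0.5)·(-0.5) + (-0.5)·(-0.5) + (1.5)·(1.5) + (-0.5)·(-0.5)) / 5 = 7.5/5 = 1.5
  s[X_1,X_2] = ((-1.5)·(0.6667) + (1.5)·(-3.3333) + (-0.5)·(1.6667) + (-0.5)·(0.6667) + (1.5)·(-1.3333) + (-0.5)·(1.6667)) / 5 = -10/5 = -2
  s[X_2,X_2] = ((0.6667)·(0.6667) + (-3.3333)·(-3.3333) + (1.6667)·(1.6667) + (0.6667)·(0.6667) + (-1.3333)·(-1.3333) + (1.6667)·(1.6667)) / 5 = 19.3333/5 = 3.8667
  Sample standard deviations s_i = √(s[i,i]):
  s(X_1) = √(1.5) = 1.2247
  s(X_2) = √(3.8667) = 1.9664

Step 3 — r_{ij} = s_{ij} / (s_i · s_j):
  r[X_1,X_1] = 1 (diagonal).
  r[X_1,X_2] = -2 / (1.2247 · 1.9664) = -2 / 2.4083 = -0.8305
  r[X_2,X_2] = 1 (diagonal).

R is symmetric with unit diagonal. Assembling:

R = [[1, -0.8305],
 [-0.8305, 1]]


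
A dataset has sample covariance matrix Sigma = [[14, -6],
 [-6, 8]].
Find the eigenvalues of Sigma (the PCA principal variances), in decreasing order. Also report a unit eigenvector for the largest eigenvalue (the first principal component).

Step 1 — characteristic polynomial of 2×2 Sigma:
  det(Sigma - λI) = λ² - trace · λ + det = 0.
  trace = 14 + 8 = 22, det = 14·8 - (-6)² = 76.
Step 2 — discriminant:
  Δ = trace² - 4·det = 484 - 304 = 180.
Step 3 — eigenvalues:
  λ = (trace ± √Δ)/2 = (22 ± 13.4164)/2,
  λ_1 = 17.7082,  λ_2 = 4.2918.

Step 4 — unit eigenvector for λ_1: solve (Sigma - λ_1 I)v = 0. First row:
  (14 - 17.7082)·v_x + (-6)·v_y = 0, i.e. (-3.7082)·v_x + (-6)·v_y = 0,
  so v ∝ (b, λ_1 - a) = (-6, 3.7082); multiply by -1 so the first entry is positive: u = (6, -3.7082).
  ||u|| = √((6)² + (-3.7082)²) = √(49.7508) ≈ 7.0534,
  v_1 = u/||u|| ≈ (0.8507, -0.5257) (||v_1|| = 1).

λ_1 = 17.7082,  λ_2 = 4.2918;  v_1 ≈ (0.8507, -0.5257)


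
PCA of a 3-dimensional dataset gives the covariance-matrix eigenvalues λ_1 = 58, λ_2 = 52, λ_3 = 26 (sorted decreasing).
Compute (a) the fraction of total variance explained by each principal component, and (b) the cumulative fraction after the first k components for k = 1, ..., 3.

Step 1 — total variance = trace(Sigma) = Σ λ_i = 58 + 52 + 26 = 136.

Step 2 — fraction explained by component i = λ_i / Σ λ:
  PC1: 58/136 = 0.4265
  PC2: 52/136 = 0.3824
  PC3: 26/136 = 0.1912

Step 3 — cumulative fraction after k components = (λ_1 + ... + λ_k) / Σ λ:
  k = 1: 58/136 = 0.4265
  k = 2: (58 + 52)/136 = 110/136 = 0.8088
  k = 3: (58 + 52 + 26)/136 = 136/136 = 1

Summary (fraction, with percent):

explained: PC1 0.4265 (42.65%), PC2 0.3824 (38.24%), PC3 0.1912 (19.12%);  cumulative: 0.4265, 0.8088, 1


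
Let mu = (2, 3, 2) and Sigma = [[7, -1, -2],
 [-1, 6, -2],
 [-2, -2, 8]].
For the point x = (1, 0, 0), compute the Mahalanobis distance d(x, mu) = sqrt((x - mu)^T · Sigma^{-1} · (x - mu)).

Step 1 — centre the observation: (x - mu) = (-1, -3, -2).

Step 2 — invert Sigma (cofactor / det for 3×3, or solve directly):
  Sigma^{-1} = [[0.1642, 0.0448, 0.0522],
 [0.0448, 0.194, 0.0597],
 [0.0522, 0.0597, 0.153]].

Step 3 — form the quadratic (x - mu)^T · Sigma^{-1} · (x - mu):
  Sigma^{-1} · (x - mu) = (-0.403, -0.7463, -0.5373).
  (x - mu)^T · [Sigma^{-1} · (x - mu)] = (-1)·(-0.403) + (-3)·(-0.7463) + (-2)·(-0.5373) = 3.7164.

Step 4 — take square root: d = √(3.7164) ≈ 1.9278.

d(x, mu) = √(3.7164) ≈ 1.9278


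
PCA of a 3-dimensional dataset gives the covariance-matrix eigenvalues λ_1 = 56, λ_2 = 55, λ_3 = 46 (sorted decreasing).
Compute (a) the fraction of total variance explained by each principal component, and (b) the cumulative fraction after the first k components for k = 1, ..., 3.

Step 1 — total variance = trace(Sigma) = Σ λ_i = 56 + 55 + 46 = 157.

Step 2 — fraction explained by component i = λ_i / Σ λ:
  PC1: 56/157 = 0.3567
  PC2: 55/157 = 0.3503
  PC3: 46/157 = 0.293

Step 3 — cumulative fraction after k components = (λ_1 + ... + λ_k) / Σ λ:
  k = 1: 56/157 = 0.3567
  k = 2: (56 + 55)/157 = 111/157 = 0.707
  k = 3: (56 + 55 + 46)/157 = 157/157 = 1

Summary (fraction, with percent):

explained: PC1 0.3567 (35.67%), PC2 0.3503 (35.03%), PC3 0.293 (29.3%);  cumulative: 0.3567, 0.707, 1


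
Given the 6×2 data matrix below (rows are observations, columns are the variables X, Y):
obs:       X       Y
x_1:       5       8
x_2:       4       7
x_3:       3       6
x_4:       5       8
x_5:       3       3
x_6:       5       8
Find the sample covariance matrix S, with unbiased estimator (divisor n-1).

Step 1 — column means:
  mean(X) = (5 + 4 + 3 + 5 + 3 + 5) / 6 = 25/6 = 4.1667
  mean(Y) = (8 + 7 + 6 + 8 + 3 + 8) / 6 = 40/6 = 6.6667

Step 2 — sample covariance S[i,j] = (1/(n-1)) · Σ_k (x_{k,i} - mean_i) · (x_{k,j} - mean_j), with n-1 = 5.
  S[X,X] = ((0.8333)·(0.8333) + (-0.1667)·(-0.1667) + (-1.1667)·(-1.1667) + (0.8333)·(0.8333) + (-1.1667)·(-1.1667) + (0.8333)·(0.8333)) / 5 = 4.8333/5 = 0.9667
  S[X,Y] = ((0.8333)·(1.3333) + (-0.1667)·(0.3333) + (-1.1667)·(-0.6667) + (0.8333)·(1.3333) + (-1.1667)·(-3.6667) + (0.8333)·(1.3333)) / 5 = 8.3333/5 = 1.6667
  S[Y,Y] = ((1.3333)·(1.3333) + (0.3333)·(0.3333) + (-0.6667)·(-0.6667) + (1.3333)·(1.3333) + (-3.6667)·(-3.6667) + (1.3333)·(1.3333)) / 5 = 19.3333/5 = 3.8667

S is symmetric (S[j,i] = S[i,j]). Assembling:

S = [[0.9667, 1.6667],
 [1.6667, 3.8667]]


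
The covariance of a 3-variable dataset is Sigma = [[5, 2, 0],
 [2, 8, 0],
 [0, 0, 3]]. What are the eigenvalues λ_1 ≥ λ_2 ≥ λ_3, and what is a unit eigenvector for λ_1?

Step 1 — characteristic polynomial p(λ) = det(λI - Sigma) = λ³ - tr·λ² + c_1·λ - det, where tr = trace, c_1 = sum of the principal 2×2 minors, det = det(Sigma):
  tr = 5 + 8 + 3 = 16,
  c_1 = (5·8 - (2)²) + (5·3 - (0)²) + (8·3 - (0)²) = 36 + 15 + 24 = 75,
  det = 5·(8·3 - (0)²) - (2)·((2)·3 - (0)·(0)) + (0)·((2)·(0) - 8·(0)) = 5·(24) - (2)·(6) + (0)·(0) = 108.
  So p(λ) = λ³ - 16λ² + 75λ - 108.
Step 2 — look for an integer root (rational root theorem: any rational root is an integer divisor of 108). Testing λ = 3:
  p(3) = 27 - 144 + 225 - 108 = 0  ✓
  Dividing out (λ - 3): p(λ) = (λ - 3)(λ² - 13λ + 36).
Step 3 — remaining eigenvalues from the quadratic λ² - 13λ + 36 = 0:
  Δ = 13² - 4·36 = 169 - 144 = 25,  λ = (13 ± √25)/2 = (13 ± 5)/2 = 9 or 4.
  Sorted: λ_1 = 9,  λ_2 = 4,  λ_3 = 3  (check: sum = 16 = tr ✓).

Step 4 — unit eigenvector for λ_1 = 9: v spans the null space of (Sigma - λ_1 I), whose rows are
  r_1 = (-4, 2, 0),  r_2 = (2, -1, 0),  r_3 = (0, 0, -6).
  v is orthogonal to every row, so take v ∝ r_1 × r_3 = ((2)·(-6) - (0)·(0), (0)·(0) - (-4)·(-6), (-4)·(0) - (2)·(0)) = (-12, -24, 0).
  Rescale (divide by 12; multiply by -1 so the first nonzero entry is positive): u = (1, 2, 0).
  ||u|| = √((1)² + (2)² + (0)²) = √(5) ≈ 2.2361,  v_1 = u/||u|| ≈ (0.4472, 0.8944, 0) (||v_1|| = 1).

λ_1 = 9,  λ_2 = 4,  λ_3 = 3;  v_1 ≈ (0.4472, 0.8944, 0)


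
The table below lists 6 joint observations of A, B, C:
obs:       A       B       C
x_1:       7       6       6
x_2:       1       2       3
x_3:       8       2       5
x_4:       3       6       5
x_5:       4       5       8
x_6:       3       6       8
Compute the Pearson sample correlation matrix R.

Step 1 — column means:
  mean(A) = (7 + 1 + 8 + 3 + 4 + 3) / 6 = 26/6 = 4.3333
  mean(B) = (6 + 2 + 2 + 6 + 5 + 6) / 6 = 27/6 = 4.5
  mean(C) = (6 + 3 + 5 + 5 + 8 + 8) / 6 = 35/6 = 5.8333

Step 2 — sample variances and covariances s[i,j] = (1/(n-1)) · Σ_k (x_{k,i} - mean_i) · (x_{k,j} - mean_j), with n-1 = 5:
  s[A,A] = ((2.6667)·(2.6667) + (-3.3333)·(-3.3333) + (3.6667)·(3.6667) + (-1.3333)·(-1.3333) + (-0.3333)·(-0.3333) + (-1.3333)·(-1.3333)) / 5 = 35.3333/5 = 7.0667
  s[A,B] = ((2.6667)·(1.5) + (-3.3333)·(-2.5) + (3.6667)·(-2.5) + (-1.3333)·(1.5) + (-0.3333)·(0.5) + (-1.3333)·(1.5)) / 5 = -1/5 = -0.2
  s[A,C] = ((2.6667)·(0.1667) + (-3.3333)·(-2.8333) + (3.6667)·(-0.8333) + (-1.3333)·(-0.8333) + (-0.3333)·(2.1667) + (-1.3333)·(2.1667)) / 5 = 4.3333/5 = 0.8667
  s[B,B] = ((1.5)·(1.5) + (-2.5)·(-2.5) + (-2.5)·(-2.5) + (1.5)·(1.5) + (0.5)·(0.5) + (1.5)·(1.5)) / 5 = 19.5/5 = 3.9
  s[B,C] = ((1.5)·(0.1667) + (-2.5)·(-2.8333) + (-2.5)·(-0.8333) + (1.5)·(-0.8333) + (0.5)·(2.1667) + (1.5)·(2.1667)) / 5 = 12.5/5 = 2.5
  s[C,C] = ((0.1667)·(0.1667) + (-2.8333)·(-2.8333) + (-0.8333)·(-0.8333) + (-0.8333)·(-0.8333) + (2.1667)·(2.1667) + (2.1667)·(2.1667)) / 5 = 18.8333/5 = 3.7667
  Sample standard deviations s_i = √(s[i,i]):
  s(A) = √(7.0667) = 2.6583
  s(B) = √(3.9) = 1.9748
  s(C) = √(3.7667) = 1.9408

Step 3 — r_{ij} = s_{ij} / (s_i · s_j):
  r[A,A] = 1 (diagonal).
  r[A,B] = -0.2 / (2.6583 · 1.9748) = -0.2 / 5.2498 = -0.0381
  r[A,C] = 0.8667 / (2.6583 · 1.9408) = 0.8667 / 5.1592 = 0.168
  r[B,B] = 1 (diagonal).
  r[B,C] = 2.5 / (1.9748 · 1.9408) = 2.5 / 3.8328 = 0.6523
  r[C,C] = 1 (diagonal).

R is symmetric with unit diagonal. Assembling:

R = [[1, -0.0381, 0.168],
 [-0.0381, 1, 0.6523],
 [0.168, 0.6523, 1]]


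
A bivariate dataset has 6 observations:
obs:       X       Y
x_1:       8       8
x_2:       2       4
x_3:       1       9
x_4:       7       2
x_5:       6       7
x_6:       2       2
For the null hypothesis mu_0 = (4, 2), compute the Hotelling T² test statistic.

Step 1 — sample mean vector:
  mean(X) = (8 + 2 + 1 + 7 + 6 + 2) / 6 = 26/6 = 4.3333
  mean(Y) = (8 + 4 + 9 + 2 + 7 + 2) / 6 = 32/6 = 5.3333
  x̄ = (4.3333, 5.3333),  deviation x̄ - mu_0 = (4.3333, 5.3333) - (4, 2) = (0.3333, 3.3333).

Step 2 — sample covariance matrix, S[i,j] = (1/(n-1)) · Σ_k (x_{k,i} - mean_i) · (x_{k,j} - mean_j), divisor n-1 = 5:
  S[X,X] = ((3.6667)·(3.6667) + (-2.3333)·(-2.3333) + (-3.3333)·(-3.3333) + (2.6667)·(2.6667) + (1.6667)·(1.6667) + (-2.3333)·(-2.3333)) / 5 = 45.3333/5 = 9.0667
  S[X,Y] = ((3.6667)·(2.6667) + (-2.3333)·(-1.3333) + (-3.3333)·(3.6667) + (2.6667)·(-3.3333) + (1.6667)·(1.6667) + (-2.3333)·(-3.3333)) / 5 = 2.3333/5 = 0.4667
  S[Y,Y] = ((2.6667)·(2.6667) + (-1.3333)·(-1.3333) + (3.6667)·(3.6667) + (-3.3333)·(-3.3333) + (1.6667)·(1.6667) + (-3.3333)·(-3.3333)) / 5 = 47.3333/5 = 9.4667
  S = [[9.0667, 0.4667],
 [0.4667, 9.4667]].

Step 3 — invert S. det(S) = 9.0667·9.4667 - (0.4667)² = 85.6133.
  S^{-1} = (1/det) · [[d, -b], [-b, a]] = [[0.1106, -0.0055],
 [-0.0055, 0.1059]].

Step 4 — quadratic form (x̄ - mu_0)^T · S^{-1} · (x̄ - mu_0):
  S^{-1} · (x̄ - mu_0) = (0.0187, 0.3512),
  (x̄ - mu_0)^T · [...] = (0.3333)·(0.0187) + (3.3333)·(0.3512) = 1.1769.

Step 5 — scale by n: T² = 6 · 1.1769 = 7.0612.

T² ≈ 7.0612


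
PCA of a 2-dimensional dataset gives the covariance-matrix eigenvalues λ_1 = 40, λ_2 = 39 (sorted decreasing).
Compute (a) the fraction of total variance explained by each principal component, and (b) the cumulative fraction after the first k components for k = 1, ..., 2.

Step 1 — total variance = trace(Sigma) = Σ λ_i = 40 + 39 = 79.

Step 2 — fraction explained by component i = λ_i / Σ λ:
  PC1: 40/79 = 0.5063
  PC2: 39/79 = 0.4937

Step 3 — cumulative fraction after k components = (λ_1 + ... + λ_k) / Σ λ:
  k = 1: 40/79 = 0.5063
  k = 2: (40 + 39)/79 = 79/79 = 1

Summary (fraction, with percent):

explained: PC1 0.5063 (50.63%), PC2 0.4937 (49.37%);  cumulative: 0.5063, 1


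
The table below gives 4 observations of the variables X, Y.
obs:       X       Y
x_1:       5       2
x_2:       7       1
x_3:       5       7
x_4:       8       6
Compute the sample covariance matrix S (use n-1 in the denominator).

Step 1 — column means:
  mean(X) = (5 + 7 + 5 + 8) / 4 = 25/4 = 6.25
  mean(Y) = (2 + 1 + 7 + 6) / 4 = 16/4 = 4

Step 2 — sample covariance S[i,j] = (1/(n-1)) · Σ_k (x_{k,i} - mean_i) · (x_{k,j} - mean_j), with n-1 = 3.
  S[X,X] = ((-1.25)·(-1.25) + (0.75)·(0.75) + (-1.25)·(-1.25) + (1.75)·(1.75)) / 3 = 6.75/3 = 2.25
  S[X,Y] = ((-1.25)·(-2) + (0.75)·(-3) + (-1.25)·(3) + (1.75)·(2)) / 3 = 0/3 = 0
  S[Y,Y] = ((-2)·(-2) + (-3)·(-3) + (3)·(3) + (2)·(2)) / 3 = 26/3 = 8.6667

S is symmetric (S[j,i] = S[i,j]). Assembling:

S = [[2.25, 0],
 [0, 8.6667]]


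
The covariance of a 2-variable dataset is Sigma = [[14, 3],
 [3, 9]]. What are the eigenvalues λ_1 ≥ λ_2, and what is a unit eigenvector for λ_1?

Step 1 — characteristic polynomial of 2×2 Sigma:
  det(Sigma - λI) = λ² - trace · λ + det = 0.
  trace = 14 + 9 = 23, det = 14·9 - (3)² = 117.
Step 2 — discriminant:
  Δ = trace² - 4·det = 529 - 468 = 61.
Step 3 — eigenvalues:
  λ = (trace ± √Δ)/2 = (23 ± 7.8102)/2,
  λ_1 = 15.4051,  λ_2 = 7.5949.

Step 4 — unit eigenvector for λ_1: solve (Sigma - λ_1 I)v = 0. First row:
  (14 - 15.4051)·v_x + (3)·v_y = 0, i.e. (-1.4051)·v_x + (3)·v_y = 0,
  so v ∝ (b, λ_1 - a) = (3, 1.4051) = u.
  ||u|| = √((3)² + (1.4051)²) = √(10.9744) ≈ 3.3128,
  v_1 = u/||u|| ≈ (0.9056, 0.4242) (||v_1|| = 1).

λ_1 = 15.4051,  λ_2 = 7.5949;  v_1 ≈ (0.9056, 0.4242)


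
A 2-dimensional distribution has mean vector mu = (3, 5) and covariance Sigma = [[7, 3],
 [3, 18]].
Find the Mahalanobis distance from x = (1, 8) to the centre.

Step 1 — centre the observation: (x - mu) = (-2, 3).

Step 2 — invert Sigma. det(Sigma) = 7·18 - (3)² = 117.
  Sigma^{-1} = (1/det) · [[d, -b], [-b, a]] = [[0.1538, -0.0256],
 [-0.0256, 0.0598]].

Step 3 — form the quadratic (x - mu)^T · Sigma^{-1} · (x - mu):
  Sigma^{-1} · (x - mu) = (-0.3846, 0.2308).
  (x - mu)^T · [Sigma^{-1} · (x - mu)] = (-2)·(-0.3846) + (3)·(0.2308) = 1.4615.

Step 4 — take square root: d = √(1.4615) ≈ 1.2089.

d(x, mu) = √(1.4615) ≈ 1.2089


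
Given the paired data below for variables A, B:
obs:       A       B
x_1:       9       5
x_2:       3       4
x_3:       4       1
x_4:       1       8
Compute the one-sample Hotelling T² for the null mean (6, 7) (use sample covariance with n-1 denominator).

Step 1 — sample mean vector:
  mean(A) = (9 + 3 + 4 + 1) / 4 = 17/4 = 4.25
  mean(B) = (5 + 4 + 1 + 8) / 4 = 18/4 = 4.5
  x̄ = (4.25, 4.5),  deviation x̄ - mu_0 = (4.25, 4.5) - (6, 7) = (-1.75, -2.5).

Step 2 — sample covariance matrix, S[i,j] = (1/(n-1)) · Σ_k (x_{k,i} - mean_i) · (x_{k,j} - mean_j), divisor n-1 = 3:
  S[A,A] = ((4.75)·(4.75) + (-1.25)·(-1.25) + (-0.25)·(-0.25) + (-3.25)·(-3.25)) / 3 = 34.75/3 = 11.5833
  S[A,B] = ((4.75)·(0.5) + (-1.25)·(-0.5) + (-0.25)·(-3.5) + (-3.25)·(3.5)) / 3 = -7.5/3 = -2.5
  S[B,B] = ((0.5)·(0.5) + (-0.5)·(-0.5) + (-3.5)·(-3.5) + (3.5)·(3.5)) / 3 = 25/3 = 8.3333
  S = [[11.5833, -2.5],
 [-2.5, 8.3333]].

Step 3 — invert S. det(S) = 11.5833·8.3333 - (-2.5)² = 90.2778.
  S^{-1} = (1/det) · [[d, -b], [-b, a]] = [[0.0923, 0.0277],
 [0.0277, 0.1283]].

Step 4 — quadratic form (x̄ - mu_0)^T · S^{-1} · (x̄ - mu_0):
  S^{-1} · (x̄ - mu_0) = (-0.2308, -0.3692),
  (x̄ - mu_0)^T · [...] = (-1.75)·(-0.2308) + (-2.5)·(-0.3692) = 1.3269.

Step 5 — scale by n: T² = 4 · 1.3269 = 5.3077.

T² ≈ 5.3077


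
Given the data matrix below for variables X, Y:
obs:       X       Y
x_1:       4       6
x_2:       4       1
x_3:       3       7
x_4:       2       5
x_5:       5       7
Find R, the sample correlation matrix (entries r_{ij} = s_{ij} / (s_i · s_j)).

Step 1 — column means:
  mean(X) = (4 + 4 + 3 + 2 + 5) / 5 = 18/5 = 3.6
  mean(Y) = (6 + 1 + 7 + 5 + 7) / 5 = 26/5 = 5.2

Step 2 — sample variances and covariances s[i,j] = (1/(n-1)) · Σ_k (x_{k,i} - mean_i) · (x_{k,j} - mean_j), with n-1 = 4:
  s[X,X] = ((0.4)·(0.4) + (0.4)·(0.4) + (-0.6)·(-0.6) + (-1.6)·(-1.6) + (1.4)·(1.4)) / 4 = 5.2/4 = 1.3
  s[X,Y] = ((0.4)·(0.8) + (0.4)·(-4.2) + (-0.6)·(1.8) + (-1.6)·(-0.2) + (1.4)·(1.8)) / 4 = 0.4/4 = 0.1
  s[Y,Y] = ((0.8)·(0.8) + (-4.2)·(-4.2) + (1.8)·(1.8) + (-0.2)·(-0.2) + (1.8)·(1.8)) / 4 = 24.8/4 = 6.2
  Sample standard deviations s_i = √(s[i,i]):
  s(X) = √(1.3) = 1.1402
  s(Y) = √(6.2) = 2.49

Step 3 — r_{ij} = s_{ij} / (s_i · s_j):
  r[X,X] = 1 (diagonal).
  r[X,Y] = 0.1 / (1.1402 · 2.49) = 0.1 / 2.839 = 0.0352
  r[Y,Y] = 1 (diagonal).

R is symmetric with unit diagonal. Assembling:

R = [[1, 0.0352],
 [0.0352, 1]]


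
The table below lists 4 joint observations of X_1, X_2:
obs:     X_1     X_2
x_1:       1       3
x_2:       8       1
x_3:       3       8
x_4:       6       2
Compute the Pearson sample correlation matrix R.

Step 1 — column means:
  mean(X_1) = (1 + 8 + 3 + 6) / 4 = 18/4 = 4.5
  mean(X_2) = (3 + 1 + 8 + 2) / 4 = 14/4 = 3.5

Step 2 — sample variances and covariances s[i,j] = (1/(n-1)) · Σ_k (x_{k,i} - mean_i) · (x_{k,j} - mean_j), with n-1 = 3:
  s[X_1,X_1] = ((-3.5)·(-3.5) + (3.5)·(3.5) + (-1.5)·(-1.5) + (1.5)·(1.5)) / 3 = 29/3 = 9.6667
  s[X_1,X_2] = ((-3.5)·(-0.5) + (3.5)·(-2.5) + (-1.5)·(4.5) + (1.5)·(-1.5)) / 3 = -16/3 = -5.3333
  s[X_2,X_2] = ((-0.5)·(-0.5) + (-2.5)·(-2.5) + (4.5)·(4.5) + (-1.5)·(-1.5)) / 3 = 29/3 = 9.6667
  Sample standard deviations s_i = √(s[i,i]):
  s(X_1) = √(9.6667) = 3.1091
  s(X_2) = √(9.6667) = 3.1091

Step 3 — r_{ij} = s_{ij} / (s_i · s_j):
  r[X_1,X_1] = 1 (diagonal).
  r[X_1,X_2] = -5.3333 / (3.1091 · 3.1091) = -5.3333 / 9.6667 = -0.5517
  r[X_2,X_2] = 1 (diagonal).

R is symmetric with unit diagonal. Assembling:

R = [[1, -0.5517],
 [-0.5517, 1]]


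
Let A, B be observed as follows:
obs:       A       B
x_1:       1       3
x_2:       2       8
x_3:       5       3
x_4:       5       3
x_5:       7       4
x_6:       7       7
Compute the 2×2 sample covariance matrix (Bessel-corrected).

Step 1 — column means:
  mean(A) = (1 + 2 + 5 + 5 + 7 + 7) / 6 = 27/6 = 4.5
  mean(B) = (3 + 8 + 3 + 3 + 4 + 7) / 6 = 28/6 = 4.6667

Step 2 — sample covariance S[i,j] = (1/(n-1)) · Σ_k (x_{k,i} - mean_i) · (x_{k,j} - mean_j), with n-1 = 5.
  S[A,A] = ((-3.5)·(-3.5) + (-2.5)·(-2.5) + (0.5)·(0.5) + (0.5)·(0.5) + (2.5)·(2.5) + (2.5)·(2.5)) / 5 = 31.5/5 = 6.3
  S[A,B] = ((-3.5)·(-1.6667) + (-2.5)·(3.3333) + (0.5)·(-1.6667) + (0.5)·(-1.6667) + (2.5)·(-0.6667) + (2.5)·(2.3333)) / 5 = 0/5 = 0
  S[B,B] = ((-1.6667)·(-1.6667) + (3.3333)·(3.3333) + (-1.6667)·(-1.6667) + (-1.6667)·(-1.6667) + (-0.6667)·(-0.6667) + (2.3333)·(2.3333)) / 5 = 25.3333/5 = 5.0667

S is symmetric (S[j,i] = S[i,j]). Assembling:

S = [[6.3, 0],
 [0, 5.0667]]


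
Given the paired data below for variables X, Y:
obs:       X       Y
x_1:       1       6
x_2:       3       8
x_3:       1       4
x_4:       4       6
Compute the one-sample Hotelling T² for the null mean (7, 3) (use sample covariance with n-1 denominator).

Step 1 — sample mean vector:
  mean(X) = (1 + 3 + 1 + 4) / 4 = 9/4 = 2.25
  mean(Y) = (6 + 8 + 4 + 6) / 4 = 24/4 = 6
  x̄ = (2.25, 6),  deviation x̄ - mu_0 = (2.25, 6) - (7, 3) = (-4.75, 3).

Step 2 — sample covariance matrix, S[i,j] = (1/(n-1)) · Σ_k (x_{k,i} - mean_i) · (x_{k,j} - mean_j), divisor n-1 = 3:
  S[X,X] = ((-1.25)·(-1.25) + (0.75)·(0.75) + (-1.25)·(-1.25) + (1.75)·(1.75)) / 3 = 6.75/3 = 2.25
  S[X,Y] = ((-1.25)·(0) + (0.75)·(2) + (-1.25)·(-2) + (1.75)·(0)) / 3 = 4/3 = 1.3333
  S[Y,Y] = ((0)·(0) + (2)·(2) + (-2)·(-2) + (0)·(0)) / 3 = 8/3 = 2.6667
  S = [[2.25, 1.3333],
 [1.3333, 2.6667]].

Step 3 — invert S. det(S) = 2.25·2.6667 - (1.3333)² = 4.2222.
  S^{-1} = (1/det) · [[d, -b], [-b, a]] = [[0.6316, -0.3158],
 [-0.3158, 0.5329]].

Step 4 — quadratic form (x̄ - mu_0)^T · S^{-1} · (x̄ - mu_0):
  S^{-1} · (x̄ - mu_0) = (-3.9474, 3.0987),
  (x̄ - mu_0)^T · [...] = (-4.75)·(-3.9474) + (3)·(3.0987) = 28.0461.

Step 5 — scale by n: T² = 4 · 28.0461 = 112.1842.

T² ≈ 112.1842


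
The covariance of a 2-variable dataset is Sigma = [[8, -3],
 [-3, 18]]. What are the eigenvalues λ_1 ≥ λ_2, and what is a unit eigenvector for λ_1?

Step 1 — characteristic polynomial of 2×2 Sigma:
  det(Sigma - λI) = λ² - trace · λ + det = 0.
  trace = 8 + 18 = 26, det = 8·18 - (-3)² = 135.
Step 2 — discriminant:
  Δ = trace² - 4·det = 676 - 540 = 136.
Step 3 — eigenvalues:
  λ = (trace ± √Δ)/2 = (26 ± 11.6619)/2,
  λ_1 = 18.831,  λ_2 = 7.169.

Step 4 — unit eigenvector for λ_1: solve (Sigma - λ_1 I)v = 0. First row:
  (8 - 18.831)·v_x + (-3)·v_y = 0, i.e. (-10.831)·v_x + (-3)·v_y = 0,
  so v ∝ (b, λ_1 - a) = (-3, 10.831); multiply by -1 so the first entry is positive: u = (3, -10.831).
  ||u|| = √((3)² + (-10.831)²) = √(126.3095) ≈ 11.2388,
  v_1 = u/||u|| ≈ (0.2669, -0.9637) (||v_1|| = 1).

λ_1 = 18.831,  λ_2 = 7.169;  v_1 ≈ (0.2669, -0.9637)


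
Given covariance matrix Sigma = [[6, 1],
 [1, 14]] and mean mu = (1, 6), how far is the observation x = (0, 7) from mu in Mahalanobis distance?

Step 1 — centre the observation: (x - mu) = (-1, 1).

Step 2 — invert Sigma. det(Sigma) = 6·14 - (1)² = 83.
  Sigma^{-1} = (1/det) · [[d, -b], [-b, a]] = [[0.1687, -0.012],
 [-0.012, 0.0723]].

Step 3 — form the quadratic (x - mu)^T · Sigma^{-1} · (x - mu):
  Sigma^{-1} · (x - mu) = (-0.1807, 0.0843).
  (x - mu)^T · [Sigma^{-1} · (x - mu)] = (-1)·(-0.1807) + (1)·(0.0843) = 0.2651.

Step 4 — take square root: d = √(0.2651) ≈ 0.5148.

d(x, mu) = √(0.2651) ≈ 0.5148


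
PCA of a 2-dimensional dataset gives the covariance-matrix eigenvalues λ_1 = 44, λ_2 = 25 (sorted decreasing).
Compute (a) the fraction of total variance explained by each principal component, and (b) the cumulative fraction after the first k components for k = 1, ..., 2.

Step 1 — total variance = trace(Sigma) = Σ λ_i = 44 + 25 = 69.

Step 2 — fraction explained by component i = λ_i / Σ λ:
  PC1: 44/69 = 0.6377
  PC2: 25/69 = 0.3623

Step 3 — cumulative fraction after k components = (λ_1 + ... + λ_k) / Σ λ:
  k = 1: 44/69 = 0.6377
  k = 2: (44 + 25)/69 = 69/69 = 1

Summary (fraction, with percent):

explained: PC1 0.6377 (63.77%), PC2 0.3623 (36.23%);  cumulative: 0.6377, 1


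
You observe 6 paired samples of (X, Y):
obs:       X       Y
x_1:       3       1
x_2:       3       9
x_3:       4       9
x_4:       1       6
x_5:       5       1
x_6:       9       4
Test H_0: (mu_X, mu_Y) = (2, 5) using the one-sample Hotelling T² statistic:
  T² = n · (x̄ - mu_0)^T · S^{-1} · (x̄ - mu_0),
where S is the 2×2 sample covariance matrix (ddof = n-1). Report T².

Step 1 — sample mean vector:
  mean(X) = (3 + 3 + 4 + 1 + 5 + 9) / 6 = 25/6 = 4.1667
  mean(Y) = (1 + 9 + 9 + 6 + 1 + 4) / 6 = 30/6 = 5
  x̄ = (4.1667, 5),  deviation x̄ - mu_0 = (4.1667, 5) - (2, 5) = (2.1667, 0).

Step 2 — sample covariance matrix, S[i,j] = (1/(n-1)) · Σ_k (x_{k,i} - mean_i) · (x_{k,j} - mean_j), divisor n-1 = 5:
  S[X,X] = ((-1.1667)·(-1.1667) + (-1.1667)·(-1.1667) + (-0.1667)·(-0.1667) + (-3.1667)·(-3.1667) + (0.8333)·(0.8333) + (4.8333)·(4.8333)) / 5 = 36.8333/5 = 7.3667
  S[X,Y] = ((-1.1667)·(-4) + (-1.1667)·(4) + (-0.1667)·(4) + (-3.1667)·(1) + (0.8333)·(-4) + (4.8333)·(-1)) / 5 = -12/5 = -2.4
  S[Y,Y] = ((-4)·(-4) + (4)·(4) + (4)·(4) + (1)·(1) + (-4)·(-4) + (-1)·(-1)) / 5 = 66/5 = 13.2
  S = [[7.3667, -2.4],
 [-2.4, 13.2]].

Step 3 — invert S. det(S) = 7.3667·13.2 - (-2.4)² = 91.48.
  S^{-1} = (1/det) · [[d, -b], [-b, a]] = [[0.1443, 0.0262],
 [0.0262, 0.0805]].

Step 4 — quadratic form (x̄ - mu_0)^T · S^{-1} · (x̄ - mu_0):
  S^{-1} · (x̄ - mu_0) = (0.3126, 0.0568),
  (x̄ - mu_0)^T · [...] = (2.1667)·(0.3126) + (0)·(0.0568) = 0.6774.

Step 5 — scale by n: T² = 6 · 0.6774 = 4.0643.

T² ≈ 4.0643
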